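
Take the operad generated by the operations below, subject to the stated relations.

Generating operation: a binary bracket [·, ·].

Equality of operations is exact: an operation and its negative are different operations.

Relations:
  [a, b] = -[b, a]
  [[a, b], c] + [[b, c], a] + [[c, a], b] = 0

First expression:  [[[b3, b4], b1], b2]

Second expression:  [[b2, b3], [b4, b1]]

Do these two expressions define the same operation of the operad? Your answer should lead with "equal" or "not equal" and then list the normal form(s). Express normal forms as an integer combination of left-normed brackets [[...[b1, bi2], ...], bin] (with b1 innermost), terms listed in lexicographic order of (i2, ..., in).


not equal — first -[[[b1, b3], b4], b2] + [[[b1, b4], b3], b2], second [[[b1, b4], b2], b3] - [[[b1, b4], b3], b2]

Reducing the first expression gives -[[[b1, b3], b4], b2] + [[[b1, b4], b3], b2]
Reducing the second expression gives [[[b1, b4], b2], b3] - [[[b1, b4], b3], b2]
The forms do not match — not equal.


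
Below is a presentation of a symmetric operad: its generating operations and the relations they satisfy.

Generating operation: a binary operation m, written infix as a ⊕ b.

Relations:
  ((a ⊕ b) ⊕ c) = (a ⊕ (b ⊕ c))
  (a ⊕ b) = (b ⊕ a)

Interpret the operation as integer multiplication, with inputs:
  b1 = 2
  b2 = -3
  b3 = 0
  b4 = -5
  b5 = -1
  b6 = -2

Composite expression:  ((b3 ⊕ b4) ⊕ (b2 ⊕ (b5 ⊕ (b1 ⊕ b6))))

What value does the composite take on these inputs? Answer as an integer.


(b3 ⊕ b4) = 0
(b1 ⊕ b6) = -4
(b5 ⊕ (b1 ⊕ b6)) = 4
(b2 ⊕ (b5 ⊕ (b1 ⊕ b6))) = -12
((b3 ⊕ b4) ⊕ (b2 ⊕ (b5 ⊕ (b1 ⊕ b6)))) = 0

0


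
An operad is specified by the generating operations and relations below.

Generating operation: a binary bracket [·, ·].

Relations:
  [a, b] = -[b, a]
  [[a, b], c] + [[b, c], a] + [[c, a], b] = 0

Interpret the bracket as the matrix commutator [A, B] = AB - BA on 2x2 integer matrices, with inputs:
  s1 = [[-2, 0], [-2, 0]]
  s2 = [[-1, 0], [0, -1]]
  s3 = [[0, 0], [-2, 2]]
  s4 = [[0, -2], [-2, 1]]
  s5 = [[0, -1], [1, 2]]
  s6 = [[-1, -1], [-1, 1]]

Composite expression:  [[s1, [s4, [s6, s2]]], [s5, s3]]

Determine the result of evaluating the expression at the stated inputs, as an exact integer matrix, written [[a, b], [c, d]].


[s6, s2] = [[0, 0], [0, 0]]
[s4, [s6, s2]] = [[0, 0], [0, 0]]
[s1, [s4, [s6, s2]]] = [[0, 0], [0, 0]]
[s5, s3] = [[2, -2], [-6, -2]]
[[s1, [s4, [s6, s2]]], [s5, s3]] = [[0, 0], [0, 0]]

[[0, 0], [0, 0]]


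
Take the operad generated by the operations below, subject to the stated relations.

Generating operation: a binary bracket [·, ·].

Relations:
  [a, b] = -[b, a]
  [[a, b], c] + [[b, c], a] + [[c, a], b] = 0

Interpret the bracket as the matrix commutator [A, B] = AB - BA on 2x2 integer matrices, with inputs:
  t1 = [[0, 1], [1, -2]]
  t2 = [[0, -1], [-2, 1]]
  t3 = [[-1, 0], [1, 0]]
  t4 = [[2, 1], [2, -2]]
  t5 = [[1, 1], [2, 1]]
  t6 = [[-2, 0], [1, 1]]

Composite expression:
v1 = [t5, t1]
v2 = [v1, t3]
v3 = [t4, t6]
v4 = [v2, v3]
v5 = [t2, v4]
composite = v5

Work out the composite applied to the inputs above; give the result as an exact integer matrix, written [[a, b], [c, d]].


[t5, t1] = [[-1, -2], [4, 1]]
[[t5, t1], t3] = [[-2, -2], [-2, 2]]
[t4, t6] = [[1, 3], [-10, -1]]
[[[t5, t1], t3], [t4, t6]] = [[26, -8], [-44, -26]]
[t2, [[[t5, t1], t3], [t4, t6]]] = [[28, 60], [-148, -28]]

[[28, 60], [-148, -28]]


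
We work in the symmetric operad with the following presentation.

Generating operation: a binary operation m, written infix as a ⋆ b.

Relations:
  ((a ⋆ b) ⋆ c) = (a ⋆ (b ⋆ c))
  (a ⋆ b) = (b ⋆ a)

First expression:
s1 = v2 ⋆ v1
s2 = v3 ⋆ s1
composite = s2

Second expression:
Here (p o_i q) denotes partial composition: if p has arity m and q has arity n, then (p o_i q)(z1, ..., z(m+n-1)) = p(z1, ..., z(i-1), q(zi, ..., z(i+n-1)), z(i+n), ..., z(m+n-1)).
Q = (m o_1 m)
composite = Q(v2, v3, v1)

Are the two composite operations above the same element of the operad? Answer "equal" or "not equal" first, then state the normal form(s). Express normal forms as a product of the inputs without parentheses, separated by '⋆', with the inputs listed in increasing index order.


equal; the common form is v1 ⋆ v2 ⋆ v3


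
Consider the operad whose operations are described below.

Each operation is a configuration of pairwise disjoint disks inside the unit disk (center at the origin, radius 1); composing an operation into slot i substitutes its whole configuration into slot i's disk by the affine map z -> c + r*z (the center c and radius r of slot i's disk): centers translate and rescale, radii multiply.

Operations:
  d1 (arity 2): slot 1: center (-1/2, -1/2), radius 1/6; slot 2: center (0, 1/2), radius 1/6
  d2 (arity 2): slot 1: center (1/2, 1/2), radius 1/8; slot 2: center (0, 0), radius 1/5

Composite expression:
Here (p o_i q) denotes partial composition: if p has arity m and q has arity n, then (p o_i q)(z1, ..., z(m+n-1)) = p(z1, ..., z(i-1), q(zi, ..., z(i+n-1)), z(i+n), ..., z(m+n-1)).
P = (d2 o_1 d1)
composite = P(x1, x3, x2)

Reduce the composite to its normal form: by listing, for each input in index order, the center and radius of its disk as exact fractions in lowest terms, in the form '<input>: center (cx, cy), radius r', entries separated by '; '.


x1: center (7/16, 7/16), radius 1/48; x2: center (0, 0), radius 1/5; x3: center (1/2, 9/16), radius 1/48

Only the slot chain above each x matters under d2; compose those maps.
input x1: applying the 2 nested substitutions gives center (7/16, 7/16), radius 1/48
input x3: applying the 2 nested substitutions gives center (1/2, 9/16), radius 1/48
input x2: applying the 1 nested substitution gives center (0, 0), radius 1/5


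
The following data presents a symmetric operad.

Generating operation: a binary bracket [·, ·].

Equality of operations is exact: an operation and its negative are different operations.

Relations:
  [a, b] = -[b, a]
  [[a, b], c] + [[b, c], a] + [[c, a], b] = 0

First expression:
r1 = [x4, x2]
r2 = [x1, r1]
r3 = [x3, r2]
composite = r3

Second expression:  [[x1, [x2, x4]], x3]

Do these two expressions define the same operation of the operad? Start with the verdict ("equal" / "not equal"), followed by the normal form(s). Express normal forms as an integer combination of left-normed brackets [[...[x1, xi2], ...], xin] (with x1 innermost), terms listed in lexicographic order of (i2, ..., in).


equal: each reduces to [[[x1, x2], x4], x3] - [[[x1, x4], x2], x3]

The first expression, normalized: [[[x1, x2], x4], x3] - [[[x1, x4], x2], x3]
The second expression, normalized: [[[x1, x2], x4], x3] - [[[x1, x4], x2], x3]
One common form — equal.


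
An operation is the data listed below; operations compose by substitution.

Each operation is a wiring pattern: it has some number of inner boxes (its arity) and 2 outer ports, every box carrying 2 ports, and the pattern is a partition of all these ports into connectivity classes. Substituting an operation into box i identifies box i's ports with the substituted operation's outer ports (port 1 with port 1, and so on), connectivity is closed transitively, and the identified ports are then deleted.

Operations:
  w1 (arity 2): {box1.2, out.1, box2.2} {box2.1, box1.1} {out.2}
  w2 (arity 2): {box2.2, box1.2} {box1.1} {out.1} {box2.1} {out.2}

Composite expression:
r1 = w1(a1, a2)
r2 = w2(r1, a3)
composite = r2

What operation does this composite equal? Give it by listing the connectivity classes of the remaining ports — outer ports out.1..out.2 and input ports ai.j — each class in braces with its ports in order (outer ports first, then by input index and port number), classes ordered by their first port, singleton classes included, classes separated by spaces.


Treat the ports identified at w2 as solder joints: merge, then drop.
composing w1 on (a1, a2), with out.j its own outer ports: {out.1, a1.2, a2.2} {out.2} {a1.1, a2.1}
composing w2 on (a1, a2, a3), with out.j its own outer ports: {out.1} {out.2} {a1.1, a2.1} {a1.2, a2.2} {a3.1} {a3.2}

{out.1} {out.2} {a1.1, a2.1} {a1.2, a2.2} {a3.1} {a3.2}


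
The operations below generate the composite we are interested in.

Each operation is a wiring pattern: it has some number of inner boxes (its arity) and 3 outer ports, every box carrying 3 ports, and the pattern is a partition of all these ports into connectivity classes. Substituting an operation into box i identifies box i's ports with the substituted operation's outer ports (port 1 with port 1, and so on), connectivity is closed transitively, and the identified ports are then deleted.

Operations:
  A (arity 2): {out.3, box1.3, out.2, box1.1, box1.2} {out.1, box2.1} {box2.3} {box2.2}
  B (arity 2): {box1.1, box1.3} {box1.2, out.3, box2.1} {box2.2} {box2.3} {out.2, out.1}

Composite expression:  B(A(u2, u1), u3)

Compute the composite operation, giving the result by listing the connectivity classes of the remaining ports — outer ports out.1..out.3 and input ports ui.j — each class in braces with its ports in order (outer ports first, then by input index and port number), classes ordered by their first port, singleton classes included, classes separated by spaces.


Substituting into B glues patterns; closure does the rest.
the subtree at A composes to {out.1, u1.1} {out.2, out.3, u2.1, u2.2, u2.3} {u1.2} {u1.3} on (u2, u1); out.j = own outer ports
the subtree at B composes to {out.1, out.2} {out.3, u1.1, u2.1, u2.2, u2.3, u3.1} {u1.2} {u1.3} {u3.2} {u3.3} on (u2, u1, u3); out.j = own outer ports

{out.1, out.2} {out.3, u1.1, u2.1, u2.2, u2.3, u3.1} {u1.2} {u1.3} {u3.2} {u3.3}


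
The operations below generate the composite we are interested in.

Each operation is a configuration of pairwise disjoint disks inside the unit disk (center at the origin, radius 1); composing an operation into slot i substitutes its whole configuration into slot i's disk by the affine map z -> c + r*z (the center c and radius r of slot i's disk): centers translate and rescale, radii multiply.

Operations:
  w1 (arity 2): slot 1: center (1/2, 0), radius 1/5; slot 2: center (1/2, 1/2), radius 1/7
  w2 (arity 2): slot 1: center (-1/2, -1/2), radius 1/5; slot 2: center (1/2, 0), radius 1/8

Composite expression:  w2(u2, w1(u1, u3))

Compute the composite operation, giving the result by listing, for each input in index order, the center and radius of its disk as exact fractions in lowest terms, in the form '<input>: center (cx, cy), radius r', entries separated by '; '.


u1: center (9/16, 0), radius 1/40; u2: center (-1/2, -1/2), radius 1/5; u3: center (9/16, 1/16), radius 1/56


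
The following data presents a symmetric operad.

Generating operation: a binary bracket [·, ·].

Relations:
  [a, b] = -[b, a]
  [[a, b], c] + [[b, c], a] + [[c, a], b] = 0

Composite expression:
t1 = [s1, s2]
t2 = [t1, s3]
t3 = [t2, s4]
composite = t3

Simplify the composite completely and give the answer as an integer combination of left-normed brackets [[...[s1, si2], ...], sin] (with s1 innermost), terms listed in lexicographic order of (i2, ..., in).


Expand each bracket as ab - ba; the s1-initial words give the coefficients.
Composite bracket: [[[s1, s2], s3], s4]
Applying ab - ba throughout gives 8 signed words (2^3 = 8).
Collect the words opening with s1:
  s1s2s3s4 appears with sign +1, giving the term +[[[s1, s2], s3], s4]

[[[s1, s2], s3], s4]


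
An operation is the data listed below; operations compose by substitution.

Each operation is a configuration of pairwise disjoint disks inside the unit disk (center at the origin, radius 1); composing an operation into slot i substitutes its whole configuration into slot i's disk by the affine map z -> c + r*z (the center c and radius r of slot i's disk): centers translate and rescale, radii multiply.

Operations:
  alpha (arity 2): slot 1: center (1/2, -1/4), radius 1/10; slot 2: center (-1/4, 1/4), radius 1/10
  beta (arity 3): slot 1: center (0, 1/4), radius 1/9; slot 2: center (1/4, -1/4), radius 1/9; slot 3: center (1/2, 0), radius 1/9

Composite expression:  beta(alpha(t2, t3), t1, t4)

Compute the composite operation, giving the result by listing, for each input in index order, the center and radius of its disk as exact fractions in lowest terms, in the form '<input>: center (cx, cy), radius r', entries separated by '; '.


t1: center (1/4, -1/4), radius 1/9; t2: center (1/18, 2/9), radius 1/90; t3: center (-1/36, 5/18), radius 1/90; t4: center (1/2, 0), radius 1/9

Only the slot chain above each t matters under beta; compose those maps.
t2 passes through 2 substitutions, ending at center (1/18, 2/9), radius 1/90
t3 passes through 2 substitutions, ending at center (-1/36, 5/18), radius 1/90
t1 passes through 1 substitution, ending at center (1/4, -1/4), radius 1/9
t4 passes through 1 substitution, ending at center (1/2, 0), radius 1/9


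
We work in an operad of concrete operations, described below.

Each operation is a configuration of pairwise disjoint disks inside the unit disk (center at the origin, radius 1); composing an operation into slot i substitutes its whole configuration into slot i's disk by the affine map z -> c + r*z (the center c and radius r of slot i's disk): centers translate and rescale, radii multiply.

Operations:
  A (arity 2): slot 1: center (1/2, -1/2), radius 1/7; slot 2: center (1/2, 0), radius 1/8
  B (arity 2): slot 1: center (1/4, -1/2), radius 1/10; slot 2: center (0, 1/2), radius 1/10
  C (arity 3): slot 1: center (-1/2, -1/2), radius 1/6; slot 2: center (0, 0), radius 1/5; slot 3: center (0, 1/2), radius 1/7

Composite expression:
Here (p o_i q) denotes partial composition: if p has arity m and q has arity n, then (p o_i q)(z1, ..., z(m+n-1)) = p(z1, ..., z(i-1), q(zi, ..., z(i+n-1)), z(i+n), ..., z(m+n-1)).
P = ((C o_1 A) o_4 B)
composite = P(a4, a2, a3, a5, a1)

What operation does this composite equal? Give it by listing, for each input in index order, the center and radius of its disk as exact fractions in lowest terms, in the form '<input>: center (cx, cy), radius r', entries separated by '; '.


a1: center (0, 4/7), radius 1/70; a2: center (-5/12, -1/2), radius 1/48; a3: center (0, 0), radius 1/5; a4: center (-5/12, -7/12), radius 1/42; a5: center (1/28, 3/7), radius 1/70

Only the slot chain above each a matters under C; compose those maps.
input a4: applying the 2 nested substitutions gives center (-5/12, -7/12), radius 1/42
input a2: applying the 2 nested substitutions gives center (-5/12, -1/2), radius 1/48
input a3: applying the 1 nested substitution gives center (0, 0), radius 1/5
input a5: applying the 2 nested substitutions gives center (1/28, 3/7), radius 1/70
input a1: applying the 2 nested substitutions gives center (0, 4/7), radius 1/70


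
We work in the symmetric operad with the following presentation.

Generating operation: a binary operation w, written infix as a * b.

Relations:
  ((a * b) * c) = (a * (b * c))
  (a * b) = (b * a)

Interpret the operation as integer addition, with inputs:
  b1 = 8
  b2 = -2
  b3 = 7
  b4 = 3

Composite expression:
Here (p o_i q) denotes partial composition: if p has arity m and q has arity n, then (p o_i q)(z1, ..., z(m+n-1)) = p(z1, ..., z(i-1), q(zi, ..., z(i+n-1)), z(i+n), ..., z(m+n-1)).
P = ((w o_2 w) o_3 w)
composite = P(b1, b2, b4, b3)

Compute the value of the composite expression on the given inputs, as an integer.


16

(b4 * b3) = 10
(b2 * (b4 * b3)) = 8
(b1 * (b2 * (b4 * b3))) = 16


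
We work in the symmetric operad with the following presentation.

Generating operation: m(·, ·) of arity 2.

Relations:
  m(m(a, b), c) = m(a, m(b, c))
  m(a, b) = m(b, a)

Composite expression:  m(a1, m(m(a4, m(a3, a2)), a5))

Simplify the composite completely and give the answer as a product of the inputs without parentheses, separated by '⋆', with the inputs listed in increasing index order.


a1 ⋆ a2 ⋆ a3 ⋆ a4 ⋆ a5

Reordering under m is free, so list the a-inputs canonically.
m(a3, a2) linearizes to a3 ⋆ a2
m(a4, m(a3, a2)) linearizes to a4 ⋆ a3 ⋆ a2
m(m(a4, m(a3, a2)), a5) linearizes to a4 ⋆ a3 ⋆ a2 ⋆ a5
m(a1, m(m(a4, m(a3, a2)), a5)) linearizes to a1 ⋆ a4 ⋆ a3 ⋆ a2 ⋆ a5
sorting the factors by input index: a1 ⋆ a2 ⋆ a3 ⋆ a4 ⋆ a5


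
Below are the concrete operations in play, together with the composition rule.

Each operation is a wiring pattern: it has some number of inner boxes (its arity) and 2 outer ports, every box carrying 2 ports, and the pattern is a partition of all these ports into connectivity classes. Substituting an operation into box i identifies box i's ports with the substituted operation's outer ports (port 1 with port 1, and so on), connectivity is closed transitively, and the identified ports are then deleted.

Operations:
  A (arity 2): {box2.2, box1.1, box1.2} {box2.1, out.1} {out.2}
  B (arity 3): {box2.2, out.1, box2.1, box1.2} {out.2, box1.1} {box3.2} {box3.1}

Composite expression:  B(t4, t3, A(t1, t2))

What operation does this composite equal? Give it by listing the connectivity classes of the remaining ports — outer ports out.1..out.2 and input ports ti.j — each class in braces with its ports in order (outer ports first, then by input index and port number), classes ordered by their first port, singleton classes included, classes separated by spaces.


{out.1, t3.1, t3.2, t4.2} {out.2, t4.1} {t1.1, t1.2, t2.2} {t2.1}

Connectivity passes through glued B-boundaries; trace each wire chain.
through A, on inputs (t1, t2): {out.1, t2.1} {out.2} {t1.1, t1.2, t2.2} (out.j = stage outer ports)
through B, on inputs (t4, t3, t1, t2): {out.1, t3.1, t3.2, t4.2} {out.2, t4.1} {t1.1, t1.2, t2.2} {t2.1} (out.j = stage outer ports)


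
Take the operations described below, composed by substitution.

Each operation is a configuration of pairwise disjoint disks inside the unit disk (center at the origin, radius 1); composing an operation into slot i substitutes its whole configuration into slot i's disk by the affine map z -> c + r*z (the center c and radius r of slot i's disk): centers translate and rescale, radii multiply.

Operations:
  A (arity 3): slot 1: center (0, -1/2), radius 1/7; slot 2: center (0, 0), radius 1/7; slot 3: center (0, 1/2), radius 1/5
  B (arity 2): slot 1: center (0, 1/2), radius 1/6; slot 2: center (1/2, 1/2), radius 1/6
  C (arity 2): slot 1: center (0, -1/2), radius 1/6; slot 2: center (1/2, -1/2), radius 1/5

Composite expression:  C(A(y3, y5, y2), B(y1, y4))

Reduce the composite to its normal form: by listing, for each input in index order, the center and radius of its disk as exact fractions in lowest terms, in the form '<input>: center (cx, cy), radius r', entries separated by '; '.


y1: center (1/2, -2/5), radius 1/30; y2: center (0, -5/12), radius 1/30; y3: center (0, -7/12), radius 1/42; y4: center (3/5, -2/5), radius 1/30; y5: center (0, -1/2), radius 1/42

Only the slot chain above each y matters under C; compose those maps.
input y3: applying the 2 nested substitutions gives center (0, -7/12), radius 1/42
input y5: applying the 2 nested substitutions gives center (0, -1/2), radius 1/42
input y2: applying the 2 nested substitutions gives center (0, -5/12), radius 1/30
input y1: applying the 2 nested substitutions gives center (1/2, -2/5), radius 1/30
input y4: applying the 2 nested substitutions gives center (3/5, -2/5), radius 1/30


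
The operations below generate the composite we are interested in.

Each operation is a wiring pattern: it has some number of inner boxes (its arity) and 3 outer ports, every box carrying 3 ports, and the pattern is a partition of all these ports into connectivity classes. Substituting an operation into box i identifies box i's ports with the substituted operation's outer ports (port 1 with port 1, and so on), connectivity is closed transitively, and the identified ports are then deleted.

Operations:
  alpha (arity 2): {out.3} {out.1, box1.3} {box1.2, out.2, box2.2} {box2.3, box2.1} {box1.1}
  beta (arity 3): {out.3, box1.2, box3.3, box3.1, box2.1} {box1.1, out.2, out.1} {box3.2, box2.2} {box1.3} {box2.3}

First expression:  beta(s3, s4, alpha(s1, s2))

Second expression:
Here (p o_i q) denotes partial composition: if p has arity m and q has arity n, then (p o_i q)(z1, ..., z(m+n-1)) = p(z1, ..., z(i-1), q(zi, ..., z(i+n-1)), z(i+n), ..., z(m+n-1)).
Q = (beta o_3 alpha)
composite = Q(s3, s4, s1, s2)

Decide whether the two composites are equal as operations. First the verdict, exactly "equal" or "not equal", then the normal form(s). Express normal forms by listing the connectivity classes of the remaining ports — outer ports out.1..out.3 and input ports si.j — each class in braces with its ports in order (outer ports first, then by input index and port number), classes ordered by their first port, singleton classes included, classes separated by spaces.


equal; the common form is {out.1, out.2, s3.1} {out.3, s1.3, s3.2, s4.1} {s1.1} {s1.2, s2.2, s4.2} {s2.1, s2.3} {s3.3} {s4.3}

The first expression reduces to {out.1, out.2, s3.1} {out.3, s1.3, s3.2, s4.1} {s1.1} {s1.2, s2.2, s4.2} {s2.1, s2.3} {s3.3} {s4.3}
The second expression reduces to {out.1, out.2, s3.1} {out.3, s1.3, s3.2, s4.1} {s1.1} {s1.2, s2.2, s4.2} {s2.1, s2.3} {s3.3} {s4.3}
One common form — equal.


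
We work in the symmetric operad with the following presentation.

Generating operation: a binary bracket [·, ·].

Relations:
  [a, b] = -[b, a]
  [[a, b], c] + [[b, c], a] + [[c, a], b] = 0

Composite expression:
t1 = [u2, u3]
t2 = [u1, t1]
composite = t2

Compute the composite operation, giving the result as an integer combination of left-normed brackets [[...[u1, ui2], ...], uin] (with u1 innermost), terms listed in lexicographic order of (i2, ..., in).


Skip Jacobi rewriting: expand, keep u1-initial words, read off terms.
Composite bracket: [u1, [u2, u3]]
Applying ab - ba throughout gives 4 signed words (2^2 = 4).
Only words starting with u1 matter:
  u1u2u3 appears with sign +1, giving the term +[[u1, u2], u3]
  u1u3u2 appears with sign -1, giving the term -[[u1, u3], u2]

[[u1, u2], u3] - [[u1, u3], u2]


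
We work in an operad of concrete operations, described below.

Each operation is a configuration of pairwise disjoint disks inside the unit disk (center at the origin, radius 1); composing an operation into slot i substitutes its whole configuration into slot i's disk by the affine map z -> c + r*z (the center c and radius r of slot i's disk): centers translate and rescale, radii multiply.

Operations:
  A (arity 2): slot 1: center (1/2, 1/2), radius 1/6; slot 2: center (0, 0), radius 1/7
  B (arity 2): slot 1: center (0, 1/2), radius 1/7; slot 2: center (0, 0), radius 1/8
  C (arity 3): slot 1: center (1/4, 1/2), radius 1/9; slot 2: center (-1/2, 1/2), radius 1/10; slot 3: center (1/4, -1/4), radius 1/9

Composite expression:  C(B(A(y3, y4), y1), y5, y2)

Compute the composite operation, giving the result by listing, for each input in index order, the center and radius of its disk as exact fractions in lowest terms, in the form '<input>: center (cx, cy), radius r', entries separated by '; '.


y1: center (1/4, 1/2), radius 1/72; y2: center (1/4, -1/4), radius 1/9; y3: center (65/252, 71/126), radius 1/378; y4: center (1/4, 5/9), radius 1/441; y5: center (-1/2, 1/2), radius 1/10

Only the slot chain above each y matters under C; compose those maps.
y3: after 3 affine steps, its disk has center (65/252, 71/126), radius 1/378
y4: after 3 affine steps, its disk has center (1/4, 5/9), radius 1/441
y1: after 2 affine steps, its disk has center (1/4, 1/2), radius 1/72
y5: after 1 affine step, its disk has center (-1/2, 1/2), radius 1/10
y2: after 1 affine step, its disk has center (1/4, -1/4), radius 1/9


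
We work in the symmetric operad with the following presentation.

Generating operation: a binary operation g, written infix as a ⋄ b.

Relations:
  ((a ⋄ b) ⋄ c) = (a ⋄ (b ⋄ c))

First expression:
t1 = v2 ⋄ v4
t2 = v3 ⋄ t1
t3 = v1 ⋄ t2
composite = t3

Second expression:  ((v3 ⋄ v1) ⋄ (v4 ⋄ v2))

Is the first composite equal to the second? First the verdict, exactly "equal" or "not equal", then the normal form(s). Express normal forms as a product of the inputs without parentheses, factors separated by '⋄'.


not equal; first: v1 ⋄ v3 ⋄ v2 ⋄ v4; second: v3 ⋄ v1 ⋄ v4 ⋄ v2


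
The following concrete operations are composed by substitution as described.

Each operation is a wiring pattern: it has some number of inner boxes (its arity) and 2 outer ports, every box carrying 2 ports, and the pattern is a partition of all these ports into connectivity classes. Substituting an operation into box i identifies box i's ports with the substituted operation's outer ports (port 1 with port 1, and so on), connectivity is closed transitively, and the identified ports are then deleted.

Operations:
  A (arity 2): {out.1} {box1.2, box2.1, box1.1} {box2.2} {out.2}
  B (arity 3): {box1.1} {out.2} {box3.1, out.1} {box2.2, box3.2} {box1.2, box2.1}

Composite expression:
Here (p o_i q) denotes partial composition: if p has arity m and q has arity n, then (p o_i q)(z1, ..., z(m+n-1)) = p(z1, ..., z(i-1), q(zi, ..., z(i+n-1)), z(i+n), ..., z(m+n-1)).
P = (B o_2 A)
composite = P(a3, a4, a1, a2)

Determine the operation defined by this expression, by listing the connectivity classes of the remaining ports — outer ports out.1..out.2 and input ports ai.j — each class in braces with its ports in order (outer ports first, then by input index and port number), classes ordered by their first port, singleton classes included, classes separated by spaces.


{out.1, a2.1} {out.2} {a1.1, a4.1, a4.2} {a1.2} {a2.2} {a3.1} {a3.2}

After gluing at B, chains via deleted ports link the a-ports.
the subtree at A composes to {out.1} {out.2} {a1.1, a4.1, a4.2} {a1.2} on (a4, a1); out.j = own outer ports
the subtree at B composes to {out.1, a2.1} {out.2} {a1.1, a4.1, a4.2} {a1.2} {a2.2} {a3.1} {a3.2} on (a3, a4, a1, a2); out.j = own outer ports


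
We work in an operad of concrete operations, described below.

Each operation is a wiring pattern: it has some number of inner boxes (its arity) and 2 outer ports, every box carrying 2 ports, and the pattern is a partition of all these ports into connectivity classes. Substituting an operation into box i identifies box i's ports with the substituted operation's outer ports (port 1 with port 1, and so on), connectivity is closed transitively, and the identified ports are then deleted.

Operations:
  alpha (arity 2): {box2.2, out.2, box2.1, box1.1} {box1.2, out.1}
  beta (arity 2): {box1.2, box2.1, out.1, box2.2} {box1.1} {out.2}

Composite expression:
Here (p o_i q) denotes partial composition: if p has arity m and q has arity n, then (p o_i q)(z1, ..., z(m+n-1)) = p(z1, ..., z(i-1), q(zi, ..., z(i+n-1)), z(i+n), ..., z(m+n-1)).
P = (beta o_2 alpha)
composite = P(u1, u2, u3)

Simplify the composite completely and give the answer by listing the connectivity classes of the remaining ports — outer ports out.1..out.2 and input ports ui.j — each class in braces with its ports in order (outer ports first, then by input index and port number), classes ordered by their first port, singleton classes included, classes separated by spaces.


Two ports join when wires chain via beta-identified ports.
composing alpha on (u2, u3), with out.j its own outer ports: {out.1, u2.2} {out.2, u2.1, u3.1, u3.2}
composing beta on (u1, u2, u3), with out.j its own outer ports: {out.1, u1.2, u2.1, u2.2, u3.1, u3.2} {out.2} {u1.1}

{out.1, u1.2, u2.1, u2.2, u3.1, u3.2} {out.2} {u1.1}


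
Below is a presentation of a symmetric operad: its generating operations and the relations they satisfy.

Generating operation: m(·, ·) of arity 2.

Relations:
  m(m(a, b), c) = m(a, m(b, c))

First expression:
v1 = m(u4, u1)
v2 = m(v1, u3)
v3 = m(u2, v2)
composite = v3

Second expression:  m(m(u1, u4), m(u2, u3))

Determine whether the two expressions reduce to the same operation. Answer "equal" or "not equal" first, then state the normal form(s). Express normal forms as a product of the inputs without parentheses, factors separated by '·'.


not equal; the first gives u2 · u4 · u1 · u3 and the second u1 · u4 · u2 · u3

Reducing the first expression gives u2 · u4 · u1 · u3
Reducing the second expression gives u1 · u4 · u2 · u3
The forms do not match — not equal.


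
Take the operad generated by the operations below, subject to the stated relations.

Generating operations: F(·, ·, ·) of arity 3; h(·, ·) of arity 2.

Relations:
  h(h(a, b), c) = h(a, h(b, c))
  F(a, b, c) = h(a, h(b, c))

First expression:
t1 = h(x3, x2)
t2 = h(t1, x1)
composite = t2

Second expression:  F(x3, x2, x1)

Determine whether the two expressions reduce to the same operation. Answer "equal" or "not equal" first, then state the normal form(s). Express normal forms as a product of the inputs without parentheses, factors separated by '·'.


The first composite normalizes to x3 · x2 · x1
The second composite normalizes to x3 · x2 · x1
Identical normal forms: equal.

equal; the common form is x3 · x2 · x1


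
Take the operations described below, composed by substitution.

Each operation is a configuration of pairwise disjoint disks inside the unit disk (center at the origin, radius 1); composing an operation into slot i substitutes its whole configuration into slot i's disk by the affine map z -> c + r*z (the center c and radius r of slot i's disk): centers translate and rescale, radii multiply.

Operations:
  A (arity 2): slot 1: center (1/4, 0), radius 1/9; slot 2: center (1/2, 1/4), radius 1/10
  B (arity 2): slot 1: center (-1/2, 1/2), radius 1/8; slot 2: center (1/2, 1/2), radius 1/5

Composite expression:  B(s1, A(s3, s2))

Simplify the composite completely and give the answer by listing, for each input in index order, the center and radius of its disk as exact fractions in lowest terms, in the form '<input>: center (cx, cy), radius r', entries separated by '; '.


Follow each s-input down from B: c' goes to c + r*c', radius to r*r'.
input s1: applying the 1 nested substitution gives center (-1/2, 1/2), radius 1/8
input s3: applying the 2 nested substitutions gives center (11/20, 1/2), radius 1/45
input s2: applying the 2 nested substitutions gives center (3/5, 11/20), radius 1/50

s1: center (-1/2, 1/2), radius 1/8; s2: center (3/5, 11/20), radius 1/50; s3: center (11/20, 1/2), radius 1/45


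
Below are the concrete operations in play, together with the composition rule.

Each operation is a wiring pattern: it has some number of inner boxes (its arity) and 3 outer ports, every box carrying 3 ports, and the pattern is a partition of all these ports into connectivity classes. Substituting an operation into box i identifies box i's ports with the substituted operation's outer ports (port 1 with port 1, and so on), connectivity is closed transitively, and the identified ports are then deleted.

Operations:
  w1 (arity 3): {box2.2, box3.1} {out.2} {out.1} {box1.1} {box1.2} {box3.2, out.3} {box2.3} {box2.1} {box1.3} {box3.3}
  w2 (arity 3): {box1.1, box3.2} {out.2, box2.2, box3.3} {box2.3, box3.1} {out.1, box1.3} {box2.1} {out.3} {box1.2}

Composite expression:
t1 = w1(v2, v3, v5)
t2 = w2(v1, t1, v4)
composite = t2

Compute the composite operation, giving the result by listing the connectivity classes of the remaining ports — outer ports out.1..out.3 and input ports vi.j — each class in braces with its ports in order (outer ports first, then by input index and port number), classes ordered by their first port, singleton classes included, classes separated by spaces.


{out.1, v1.3} {out.2, v4.3} {out.3} {v1.1, v4.2} {v1.2} {v2.1} {v2.2} {v2.3} {v3.1} {v3.2, v5.1} {v3.3} {v4.1, v5.2} {v5.3}

Substituting into w2 glues patterns; closure does the rest.
after w1, the pattern on (v2, v3, v5) reads {out.1} {out.2} {out.3, v5.2} {v2.1} {v2.2} {v2.3} {v3.1} {v3.2, v5.1} {v3.3} {v5.3} (out.j = its outer ports)
after w2, the pattern on (v1, v2, v3, v5, v4) reads {out.1, v1.3} {out.2, v4.3} {out.3} {v1.1, v4.2} {v1.2} {v2.1} {v2.2} {v2.3} {v3.1} {v3.2, v5.1} {v3.3} {v4.1, v5.2} {v5.3} (out.j = its outer ports)


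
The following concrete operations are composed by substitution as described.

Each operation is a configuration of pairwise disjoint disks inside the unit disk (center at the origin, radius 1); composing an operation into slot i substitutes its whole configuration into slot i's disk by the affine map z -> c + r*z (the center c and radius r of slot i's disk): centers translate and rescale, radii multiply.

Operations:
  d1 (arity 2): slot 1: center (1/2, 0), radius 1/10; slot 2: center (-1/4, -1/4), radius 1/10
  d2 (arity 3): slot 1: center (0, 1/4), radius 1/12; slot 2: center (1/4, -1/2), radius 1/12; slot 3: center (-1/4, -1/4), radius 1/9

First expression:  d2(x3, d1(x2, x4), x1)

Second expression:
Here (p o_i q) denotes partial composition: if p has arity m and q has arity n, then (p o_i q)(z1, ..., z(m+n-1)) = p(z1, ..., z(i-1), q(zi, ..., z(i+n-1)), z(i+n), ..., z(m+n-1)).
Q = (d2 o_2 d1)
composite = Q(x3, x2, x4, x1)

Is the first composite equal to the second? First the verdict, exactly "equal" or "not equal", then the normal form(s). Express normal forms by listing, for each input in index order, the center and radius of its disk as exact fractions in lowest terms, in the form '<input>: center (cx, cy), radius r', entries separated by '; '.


Reducing the first expression gives x1: center (-1/4, -1/4), radius 1/9; x2: center (7/24, -1/2), radius 1/120; x3: center (0, 1/4), radius 1/12; x4: center (11/48, -25/48), radius 1/120
Reducing the second expression gives x1: center (-1/4, -1/4), radius 1/9; x2: center (7/24, -1/2), radius 1/120; x3: center (0, 1/4), radius 1/12; x4: center (11/48, -25/48), radius 1/120
The normal forms match — equal.

equal: each reduces to x1: center (-1/4, -1/4), radius 1/9; x2: center (7/24, -1/2), radius 1/120; x3: center (0, 1/4), radius 1/12; x4: center (11/48, -25/48), radius 1/120


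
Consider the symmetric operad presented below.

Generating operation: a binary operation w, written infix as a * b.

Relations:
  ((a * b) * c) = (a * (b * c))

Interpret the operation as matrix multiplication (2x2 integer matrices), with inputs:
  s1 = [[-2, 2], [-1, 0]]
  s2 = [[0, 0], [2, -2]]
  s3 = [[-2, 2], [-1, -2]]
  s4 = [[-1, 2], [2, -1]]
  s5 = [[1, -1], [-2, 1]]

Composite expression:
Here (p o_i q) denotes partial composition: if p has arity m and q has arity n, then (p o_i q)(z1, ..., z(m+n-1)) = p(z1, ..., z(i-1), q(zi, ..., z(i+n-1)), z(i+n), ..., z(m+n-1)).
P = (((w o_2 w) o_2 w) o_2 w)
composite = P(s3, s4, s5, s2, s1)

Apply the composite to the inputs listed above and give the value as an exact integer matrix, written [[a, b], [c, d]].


[[24, -48], [-6, 12]]

(s4 * s5) = [[-5, 3], [4, -3]]
((s4 * s5) * s2) = [[6, -6], [-6, 6]]
(((s4 * s5) * s2) * s1) = [[-6, 12], [6, -12]]
(s3 * (((s4 * s5) * s2) * s1)) = [[24, -48], [-6, 12]]


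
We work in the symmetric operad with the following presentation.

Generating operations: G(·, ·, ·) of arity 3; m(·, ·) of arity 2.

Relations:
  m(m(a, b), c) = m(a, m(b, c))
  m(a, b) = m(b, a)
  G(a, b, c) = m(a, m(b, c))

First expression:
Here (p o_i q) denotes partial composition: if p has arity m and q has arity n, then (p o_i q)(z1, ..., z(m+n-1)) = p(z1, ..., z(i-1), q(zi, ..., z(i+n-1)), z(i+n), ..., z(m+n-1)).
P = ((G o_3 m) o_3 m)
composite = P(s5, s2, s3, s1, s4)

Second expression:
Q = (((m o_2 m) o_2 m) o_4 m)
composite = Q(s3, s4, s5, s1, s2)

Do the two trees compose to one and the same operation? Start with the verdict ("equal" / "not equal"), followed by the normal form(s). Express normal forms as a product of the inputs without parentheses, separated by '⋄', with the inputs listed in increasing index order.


Reducing the first expression gives s1 ⋄ s2 ⋄ s3 ⋄ s4 ⋄ s5
Reducing the second expression gives s1 ⋄ s2 ⋄ s3 ⋄ s4 ⋄ s5
Identical normal forms: equal.

equal; the common form is s1 ⋄ s2 ⋄ s3 ⋄ s4 ⋄ s5


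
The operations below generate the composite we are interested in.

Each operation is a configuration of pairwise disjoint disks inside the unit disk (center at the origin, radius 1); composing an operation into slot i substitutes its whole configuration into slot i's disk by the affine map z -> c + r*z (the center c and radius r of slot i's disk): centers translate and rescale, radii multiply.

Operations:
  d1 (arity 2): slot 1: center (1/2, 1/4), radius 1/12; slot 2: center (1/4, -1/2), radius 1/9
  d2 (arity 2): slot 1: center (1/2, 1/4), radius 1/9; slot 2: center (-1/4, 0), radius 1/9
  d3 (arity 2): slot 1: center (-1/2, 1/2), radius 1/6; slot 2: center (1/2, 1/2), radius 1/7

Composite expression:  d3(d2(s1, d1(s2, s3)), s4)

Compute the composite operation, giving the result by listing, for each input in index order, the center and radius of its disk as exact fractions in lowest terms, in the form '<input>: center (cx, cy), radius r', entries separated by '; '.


s1: center (-5/12, 13/24), radius 1/54; s2: center (-115/216, 109/216), radius 1/648; s3: center (-29/54, 53/108), radius 1/486; s4: center (1/2, 1/2), radius 1/7

Only the slot chain above each s matters under d3; compose those maps.
for s1, the 2-step affine chain lands on center (-5/12, 13/24), radius 1/54
for s2, the 3-step affine chain lands on center (-115/216, 109/216), radius 1/648
for s3, the 3-step affine chain lands on center (-29/54, 53/108), radius 1/486
for s4, the 1-step affine chain lands on center (1/2, 1/2), radius 1/7


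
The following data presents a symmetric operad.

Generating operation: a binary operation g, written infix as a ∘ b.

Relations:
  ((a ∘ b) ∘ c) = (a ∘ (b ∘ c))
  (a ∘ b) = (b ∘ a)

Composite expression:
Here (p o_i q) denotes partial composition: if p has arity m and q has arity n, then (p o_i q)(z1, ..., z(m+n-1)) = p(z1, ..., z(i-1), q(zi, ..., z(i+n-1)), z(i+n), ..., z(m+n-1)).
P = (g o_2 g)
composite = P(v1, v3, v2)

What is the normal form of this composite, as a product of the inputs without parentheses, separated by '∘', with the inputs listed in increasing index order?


v1 ∘ v2 ∘ v3


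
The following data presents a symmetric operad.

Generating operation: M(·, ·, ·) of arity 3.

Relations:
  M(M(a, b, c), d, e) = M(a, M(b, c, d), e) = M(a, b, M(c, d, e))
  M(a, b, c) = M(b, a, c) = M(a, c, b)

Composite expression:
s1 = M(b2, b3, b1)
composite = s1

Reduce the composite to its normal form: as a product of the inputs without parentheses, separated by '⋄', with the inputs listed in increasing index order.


b1 ⋄ b2 ⋄ b3

Both nesting and order wash out for M; what remains is which b's occur.
M(b2, b3, b1) unparenthesizes to b2 ⋄ b3 ⋄ b1
rearranged into index order: b1 ⋄ b2 ⋄ b3


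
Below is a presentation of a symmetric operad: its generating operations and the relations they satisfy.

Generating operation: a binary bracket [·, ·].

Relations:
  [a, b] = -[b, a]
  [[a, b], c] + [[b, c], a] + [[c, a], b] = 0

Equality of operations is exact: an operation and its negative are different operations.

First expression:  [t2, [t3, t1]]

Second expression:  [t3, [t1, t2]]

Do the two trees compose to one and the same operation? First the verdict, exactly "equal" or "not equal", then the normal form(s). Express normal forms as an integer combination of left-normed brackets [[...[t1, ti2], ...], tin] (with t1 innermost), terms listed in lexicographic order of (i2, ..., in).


not equal; first: [[t1, t3], t2]; second: -[[t1, t2], t3]

In normal form, the first expression is [[t1, t3], t2]
In normal form, the second expression is -[[t1, t2], t3]
No match — not equal.


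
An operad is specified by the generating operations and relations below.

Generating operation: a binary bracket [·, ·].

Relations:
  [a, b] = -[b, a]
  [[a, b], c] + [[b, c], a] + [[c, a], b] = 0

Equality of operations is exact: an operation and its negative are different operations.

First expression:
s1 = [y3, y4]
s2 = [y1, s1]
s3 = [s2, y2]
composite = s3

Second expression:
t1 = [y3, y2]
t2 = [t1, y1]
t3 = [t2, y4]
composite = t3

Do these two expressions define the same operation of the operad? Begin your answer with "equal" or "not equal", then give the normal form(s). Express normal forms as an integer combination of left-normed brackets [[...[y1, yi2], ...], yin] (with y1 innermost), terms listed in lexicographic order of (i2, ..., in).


not equal; first: [[[y1, y3], y4], y2] - [[[y1, y4], y3], y2]; second: [[[y1, y2], y3], y4] - [[[y1, y3], y2], y4]

The first composite normalizes to [[[y1, y3], y4], y2] - [[[y1, y4], y3], y2]
The second composite normalizes to [[[y1, y2], y3], y4] - [[[y1, y3], y2], y4]
They disagree, so not equal.
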